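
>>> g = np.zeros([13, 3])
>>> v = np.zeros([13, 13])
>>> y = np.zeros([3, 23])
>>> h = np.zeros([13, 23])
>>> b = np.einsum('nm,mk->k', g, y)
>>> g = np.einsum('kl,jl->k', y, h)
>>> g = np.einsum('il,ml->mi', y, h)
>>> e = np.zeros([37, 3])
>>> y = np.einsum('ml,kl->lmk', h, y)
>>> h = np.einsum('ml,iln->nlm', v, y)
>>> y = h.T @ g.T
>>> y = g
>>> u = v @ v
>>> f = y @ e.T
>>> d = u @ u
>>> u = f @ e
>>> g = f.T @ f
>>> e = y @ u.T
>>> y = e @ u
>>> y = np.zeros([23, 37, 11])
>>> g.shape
(37, 37)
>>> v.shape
(13, 13)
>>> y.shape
(23, 37, 11)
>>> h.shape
(3, 13, 13)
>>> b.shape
(23,)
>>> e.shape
(13, 13)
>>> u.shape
(13, 3)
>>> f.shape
(13, 37)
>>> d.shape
(13, 13)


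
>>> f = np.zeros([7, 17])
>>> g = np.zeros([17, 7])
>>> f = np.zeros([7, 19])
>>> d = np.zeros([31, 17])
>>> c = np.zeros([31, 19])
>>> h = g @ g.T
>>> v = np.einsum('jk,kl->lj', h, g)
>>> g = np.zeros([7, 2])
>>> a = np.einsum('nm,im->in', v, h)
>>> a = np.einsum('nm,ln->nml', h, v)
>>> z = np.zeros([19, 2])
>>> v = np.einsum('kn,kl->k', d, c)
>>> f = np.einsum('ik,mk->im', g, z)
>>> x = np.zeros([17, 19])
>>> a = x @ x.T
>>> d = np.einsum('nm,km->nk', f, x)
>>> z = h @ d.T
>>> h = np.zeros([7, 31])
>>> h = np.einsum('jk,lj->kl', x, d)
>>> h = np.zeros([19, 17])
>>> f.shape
(7, 19)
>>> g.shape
(7, 2)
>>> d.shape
(7, 17)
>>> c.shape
(31, 19)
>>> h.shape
(19, 17)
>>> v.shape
(31,)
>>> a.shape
(17, 17)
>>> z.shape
(17, 7)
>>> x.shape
(17, 19)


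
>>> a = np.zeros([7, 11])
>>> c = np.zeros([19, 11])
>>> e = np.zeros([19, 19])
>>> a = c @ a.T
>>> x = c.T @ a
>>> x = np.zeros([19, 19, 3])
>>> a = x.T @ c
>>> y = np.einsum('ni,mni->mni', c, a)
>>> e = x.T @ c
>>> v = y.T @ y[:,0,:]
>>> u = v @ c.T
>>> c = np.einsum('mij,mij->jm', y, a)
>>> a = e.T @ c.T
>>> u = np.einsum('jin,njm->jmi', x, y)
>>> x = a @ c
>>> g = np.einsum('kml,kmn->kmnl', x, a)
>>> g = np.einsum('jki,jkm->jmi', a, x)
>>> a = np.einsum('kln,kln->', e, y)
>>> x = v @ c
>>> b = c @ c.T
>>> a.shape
()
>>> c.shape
(11, 3)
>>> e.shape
(3, 19, 11)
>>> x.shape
(11, 19, 3)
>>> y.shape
(3, 19, 11)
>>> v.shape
(11, 19, 11)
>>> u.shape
(19, 11, 19)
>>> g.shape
(11, 3, 11)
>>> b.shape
(11, 11)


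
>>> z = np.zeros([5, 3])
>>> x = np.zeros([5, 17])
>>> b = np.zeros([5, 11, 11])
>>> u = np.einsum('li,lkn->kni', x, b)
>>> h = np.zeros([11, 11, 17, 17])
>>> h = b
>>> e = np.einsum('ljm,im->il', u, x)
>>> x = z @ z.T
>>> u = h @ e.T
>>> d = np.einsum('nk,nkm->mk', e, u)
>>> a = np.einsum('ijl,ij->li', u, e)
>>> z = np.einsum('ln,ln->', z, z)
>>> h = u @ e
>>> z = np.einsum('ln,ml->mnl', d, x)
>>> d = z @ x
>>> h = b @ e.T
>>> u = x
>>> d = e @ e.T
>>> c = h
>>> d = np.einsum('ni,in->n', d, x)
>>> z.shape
(5, 11, 5)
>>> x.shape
(5, 5)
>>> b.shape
(5, 11, 11)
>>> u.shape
(5, 5)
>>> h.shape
(5, 11, 5)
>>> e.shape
(5, 11)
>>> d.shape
(5,)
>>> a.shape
(5, 5)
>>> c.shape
(5, 11, 5)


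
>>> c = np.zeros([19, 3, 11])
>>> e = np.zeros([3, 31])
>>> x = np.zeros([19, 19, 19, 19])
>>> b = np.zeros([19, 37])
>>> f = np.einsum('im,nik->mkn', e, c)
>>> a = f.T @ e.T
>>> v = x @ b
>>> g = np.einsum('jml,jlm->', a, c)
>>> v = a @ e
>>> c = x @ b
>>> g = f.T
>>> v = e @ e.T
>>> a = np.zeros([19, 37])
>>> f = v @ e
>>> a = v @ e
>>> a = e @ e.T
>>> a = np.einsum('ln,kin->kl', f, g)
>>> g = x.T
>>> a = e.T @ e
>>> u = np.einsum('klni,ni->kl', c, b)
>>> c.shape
(19, 19, 19, 37)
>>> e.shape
(3, 31)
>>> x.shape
(19, 19, 19, 19)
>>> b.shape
(19, 37)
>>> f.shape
(3, 31)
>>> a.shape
(31, 31)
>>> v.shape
(3, 3)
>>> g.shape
(19, 19, 19, 19)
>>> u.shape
(19, 19)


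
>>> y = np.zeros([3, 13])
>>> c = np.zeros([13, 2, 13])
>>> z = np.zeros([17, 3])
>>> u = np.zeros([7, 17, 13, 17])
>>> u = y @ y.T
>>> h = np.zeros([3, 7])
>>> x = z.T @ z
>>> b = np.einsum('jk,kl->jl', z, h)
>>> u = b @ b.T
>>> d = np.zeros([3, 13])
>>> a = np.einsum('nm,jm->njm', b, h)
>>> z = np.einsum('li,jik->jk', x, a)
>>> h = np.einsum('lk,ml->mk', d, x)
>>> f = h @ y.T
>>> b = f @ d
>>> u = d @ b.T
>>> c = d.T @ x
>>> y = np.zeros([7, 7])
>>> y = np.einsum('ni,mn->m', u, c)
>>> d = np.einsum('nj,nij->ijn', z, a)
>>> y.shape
(13,)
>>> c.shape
(13, 3)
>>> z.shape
(17, 7)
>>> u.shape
(3, 3)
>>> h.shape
(3, 13)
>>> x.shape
(3, 3)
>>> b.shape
(3, 13)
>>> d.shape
(3, 7, 17)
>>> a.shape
(17, 3, 7)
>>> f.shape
(3, 3)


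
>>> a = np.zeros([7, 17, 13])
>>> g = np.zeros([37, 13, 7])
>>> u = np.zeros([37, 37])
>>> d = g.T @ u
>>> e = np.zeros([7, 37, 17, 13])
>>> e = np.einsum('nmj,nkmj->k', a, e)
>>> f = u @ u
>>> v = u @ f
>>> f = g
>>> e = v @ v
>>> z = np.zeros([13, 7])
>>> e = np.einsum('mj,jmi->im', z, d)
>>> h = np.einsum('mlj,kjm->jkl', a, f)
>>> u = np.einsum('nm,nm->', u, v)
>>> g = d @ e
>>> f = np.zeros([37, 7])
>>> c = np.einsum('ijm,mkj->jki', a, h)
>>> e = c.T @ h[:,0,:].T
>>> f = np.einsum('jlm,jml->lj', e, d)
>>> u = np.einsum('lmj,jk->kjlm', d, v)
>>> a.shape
(7, 17, 13)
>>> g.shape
(7, 13, 13)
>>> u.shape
(37, 37, 7, 13)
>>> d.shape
(7, 13, 37)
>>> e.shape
(7, 37, 13)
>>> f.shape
(37, 7)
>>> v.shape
(37, 37)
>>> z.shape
(13, 7)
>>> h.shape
(13, 37, 17)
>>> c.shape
(17, 37, 7)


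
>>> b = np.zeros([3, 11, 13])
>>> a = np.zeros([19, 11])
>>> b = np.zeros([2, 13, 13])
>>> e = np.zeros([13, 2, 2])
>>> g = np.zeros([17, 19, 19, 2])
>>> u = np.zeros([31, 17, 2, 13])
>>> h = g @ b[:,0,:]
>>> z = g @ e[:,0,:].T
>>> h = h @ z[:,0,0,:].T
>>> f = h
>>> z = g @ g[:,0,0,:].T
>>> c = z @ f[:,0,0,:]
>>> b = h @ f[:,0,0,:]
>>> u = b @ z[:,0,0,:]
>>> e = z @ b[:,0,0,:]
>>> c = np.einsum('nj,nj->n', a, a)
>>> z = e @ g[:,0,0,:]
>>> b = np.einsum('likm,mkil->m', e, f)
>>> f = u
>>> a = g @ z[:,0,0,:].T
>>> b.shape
(17,)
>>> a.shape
(17, 19, 19, 17)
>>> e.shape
(17, 19, 19, 17)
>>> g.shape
(17, 19, 19, 2)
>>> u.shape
(17, 19, 19, 17)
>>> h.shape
(17, 19, 19, 17)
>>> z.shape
(17, 19, 19, 2)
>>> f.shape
(17, 19, 19, 17)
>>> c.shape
(19,)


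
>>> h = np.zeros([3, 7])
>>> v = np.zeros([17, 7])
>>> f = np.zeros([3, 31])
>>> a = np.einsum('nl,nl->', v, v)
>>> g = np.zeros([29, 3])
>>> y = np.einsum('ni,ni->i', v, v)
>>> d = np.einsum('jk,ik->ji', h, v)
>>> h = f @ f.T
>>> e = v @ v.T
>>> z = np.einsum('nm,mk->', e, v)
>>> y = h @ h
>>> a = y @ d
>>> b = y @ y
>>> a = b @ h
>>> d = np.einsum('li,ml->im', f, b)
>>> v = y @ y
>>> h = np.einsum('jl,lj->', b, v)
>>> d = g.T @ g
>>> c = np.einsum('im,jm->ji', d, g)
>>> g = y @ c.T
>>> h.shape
()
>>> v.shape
(3, 3)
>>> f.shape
(3, 31)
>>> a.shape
(3, 3)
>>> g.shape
(3, 29)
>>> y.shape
(3, 3)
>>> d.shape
(3, 3)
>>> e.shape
(17, 17)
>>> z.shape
()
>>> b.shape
(3, 3)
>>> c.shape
(29, 3)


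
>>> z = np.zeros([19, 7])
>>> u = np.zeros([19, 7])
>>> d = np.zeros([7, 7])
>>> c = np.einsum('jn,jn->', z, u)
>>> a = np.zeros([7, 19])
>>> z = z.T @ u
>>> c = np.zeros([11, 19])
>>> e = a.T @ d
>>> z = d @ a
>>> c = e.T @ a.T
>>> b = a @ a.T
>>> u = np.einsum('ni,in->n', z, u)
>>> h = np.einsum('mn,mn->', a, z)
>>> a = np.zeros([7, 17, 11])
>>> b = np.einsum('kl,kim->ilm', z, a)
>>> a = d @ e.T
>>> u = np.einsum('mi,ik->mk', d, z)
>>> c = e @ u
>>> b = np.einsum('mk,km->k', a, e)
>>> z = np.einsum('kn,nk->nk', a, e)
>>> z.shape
(19, 7)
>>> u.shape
(7, 19)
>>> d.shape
(7, 7)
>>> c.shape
(19, 19)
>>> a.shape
(7, 19)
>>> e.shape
(19, 7)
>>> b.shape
(19,)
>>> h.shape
()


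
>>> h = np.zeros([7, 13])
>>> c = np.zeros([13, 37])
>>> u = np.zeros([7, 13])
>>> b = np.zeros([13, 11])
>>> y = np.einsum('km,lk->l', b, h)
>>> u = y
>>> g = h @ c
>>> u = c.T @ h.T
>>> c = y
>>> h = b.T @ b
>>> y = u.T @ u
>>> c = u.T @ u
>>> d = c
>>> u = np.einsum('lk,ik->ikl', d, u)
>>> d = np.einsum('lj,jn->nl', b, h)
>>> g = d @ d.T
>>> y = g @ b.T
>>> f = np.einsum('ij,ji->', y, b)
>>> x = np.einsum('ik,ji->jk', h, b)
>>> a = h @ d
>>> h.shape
(11, 11)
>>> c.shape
(7, 7)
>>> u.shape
(37, 7, 7)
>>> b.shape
(13, 11)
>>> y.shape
(11, 13)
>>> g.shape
(11, 11)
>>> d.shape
(11, 13)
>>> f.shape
()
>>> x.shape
(13, 11)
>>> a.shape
(11, 13)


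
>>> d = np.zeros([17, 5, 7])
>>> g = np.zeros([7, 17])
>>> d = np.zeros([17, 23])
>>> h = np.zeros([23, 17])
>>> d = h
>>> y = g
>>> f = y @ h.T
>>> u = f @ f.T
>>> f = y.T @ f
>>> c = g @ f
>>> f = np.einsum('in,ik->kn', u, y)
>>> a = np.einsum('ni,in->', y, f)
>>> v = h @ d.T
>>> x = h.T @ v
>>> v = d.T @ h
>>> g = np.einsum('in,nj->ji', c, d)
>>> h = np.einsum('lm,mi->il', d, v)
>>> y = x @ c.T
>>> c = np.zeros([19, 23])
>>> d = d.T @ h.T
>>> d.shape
(17, 17)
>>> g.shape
(17, 7)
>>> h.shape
(17, 23)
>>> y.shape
(17, 7)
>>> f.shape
(17, 7)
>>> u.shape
(7, 7)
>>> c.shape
(19, 23)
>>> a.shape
()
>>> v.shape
(17, 17)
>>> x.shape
(17, 23)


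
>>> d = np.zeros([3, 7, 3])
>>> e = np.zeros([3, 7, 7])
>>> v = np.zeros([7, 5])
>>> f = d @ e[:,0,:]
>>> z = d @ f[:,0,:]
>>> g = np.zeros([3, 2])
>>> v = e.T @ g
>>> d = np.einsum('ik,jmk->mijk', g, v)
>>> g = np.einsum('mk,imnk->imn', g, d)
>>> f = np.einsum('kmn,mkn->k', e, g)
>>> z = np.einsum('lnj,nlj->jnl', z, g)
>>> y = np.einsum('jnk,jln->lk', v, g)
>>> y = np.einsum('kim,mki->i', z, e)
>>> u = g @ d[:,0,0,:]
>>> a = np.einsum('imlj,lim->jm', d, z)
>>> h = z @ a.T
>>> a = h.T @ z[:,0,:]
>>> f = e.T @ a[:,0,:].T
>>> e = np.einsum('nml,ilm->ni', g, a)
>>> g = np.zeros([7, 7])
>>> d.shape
(7, 3, 7, 2)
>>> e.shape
(7, 2)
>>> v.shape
(7, 7, 2)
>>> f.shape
(7, 7, 2)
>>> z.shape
(7, 7, 3)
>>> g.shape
(7, 7)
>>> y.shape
(7,)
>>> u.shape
(7, 3, 2)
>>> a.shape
(2, 7, 3)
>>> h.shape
(7, 7, 2)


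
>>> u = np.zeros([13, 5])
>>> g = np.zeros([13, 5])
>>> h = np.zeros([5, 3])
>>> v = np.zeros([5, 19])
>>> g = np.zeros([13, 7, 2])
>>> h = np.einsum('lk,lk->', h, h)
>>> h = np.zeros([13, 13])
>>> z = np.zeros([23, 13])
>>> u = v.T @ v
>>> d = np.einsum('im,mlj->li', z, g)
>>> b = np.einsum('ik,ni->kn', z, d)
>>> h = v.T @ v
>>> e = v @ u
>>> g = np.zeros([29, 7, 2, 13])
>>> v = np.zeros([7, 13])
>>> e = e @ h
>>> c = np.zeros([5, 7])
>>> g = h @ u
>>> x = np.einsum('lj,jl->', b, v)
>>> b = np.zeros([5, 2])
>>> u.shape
(19, 19)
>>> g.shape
(19, 19)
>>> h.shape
(19, 19)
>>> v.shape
(7, 13)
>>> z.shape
(23, 13)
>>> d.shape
(7, 23)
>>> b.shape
(5, 2)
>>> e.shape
(5, 19)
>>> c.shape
(5, 7)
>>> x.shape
()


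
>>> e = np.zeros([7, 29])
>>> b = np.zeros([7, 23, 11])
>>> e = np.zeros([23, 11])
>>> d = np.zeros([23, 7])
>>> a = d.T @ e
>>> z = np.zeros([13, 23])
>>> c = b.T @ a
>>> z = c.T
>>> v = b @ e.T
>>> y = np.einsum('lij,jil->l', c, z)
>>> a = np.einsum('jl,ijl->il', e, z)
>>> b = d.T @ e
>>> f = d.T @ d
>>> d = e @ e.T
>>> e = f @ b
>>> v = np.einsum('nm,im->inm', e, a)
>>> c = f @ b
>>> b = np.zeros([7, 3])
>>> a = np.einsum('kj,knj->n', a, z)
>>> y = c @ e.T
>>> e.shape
(7, 11)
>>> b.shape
(7, 3)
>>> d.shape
(23, 23)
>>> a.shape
(23,)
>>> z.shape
(11, 23, 11)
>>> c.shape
(7, 11)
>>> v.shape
(11, 7, 11)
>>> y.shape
(7, 7)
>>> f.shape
(7, 7)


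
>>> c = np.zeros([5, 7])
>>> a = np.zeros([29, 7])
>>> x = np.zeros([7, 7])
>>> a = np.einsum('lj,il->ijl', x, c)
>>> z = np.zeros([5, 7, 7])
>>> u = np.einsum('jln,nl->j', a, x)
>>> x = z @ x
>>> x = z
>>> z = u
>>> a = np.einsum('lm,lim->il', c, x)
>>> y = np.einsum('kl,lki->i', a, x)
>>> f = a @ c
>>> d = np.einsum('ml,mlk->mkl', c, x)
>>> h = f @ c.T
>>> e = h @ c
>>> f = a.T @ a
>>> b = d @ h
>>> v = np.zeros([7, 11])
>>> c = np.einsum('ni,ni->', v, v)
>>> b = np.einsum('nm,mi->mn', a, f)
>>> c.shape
()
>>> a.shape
(7, 5)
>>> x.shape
(5, 7, 7)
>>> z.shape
(5,)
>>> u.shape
(5,)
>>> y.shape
(7,)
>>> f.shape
(5, 5)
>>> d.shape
(5, 7, 7)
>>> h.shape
(7, 5)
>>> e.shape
(7, 7)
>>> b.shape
(5, 7)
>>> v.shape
(7, 11)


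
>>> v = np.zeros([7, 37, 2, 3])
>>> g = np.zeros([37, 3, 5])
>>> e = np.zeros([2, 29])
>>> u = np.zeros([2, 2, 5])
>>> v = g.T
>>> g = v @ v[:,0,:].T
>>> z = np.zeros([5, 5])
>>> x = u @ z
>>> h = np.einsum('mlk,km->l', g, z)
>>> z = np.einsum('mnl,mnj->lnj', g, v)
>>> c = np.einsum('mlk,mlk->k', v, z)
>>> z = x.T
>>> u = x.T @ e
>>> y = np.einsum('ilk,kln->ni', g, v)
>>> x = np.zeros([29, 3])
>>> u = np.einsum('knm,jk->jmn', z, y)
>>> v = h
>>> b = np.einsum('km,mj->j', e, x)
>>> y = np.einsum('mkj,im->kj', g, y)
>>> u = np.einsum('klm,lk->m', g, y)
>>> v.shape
(3,)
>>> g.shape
(5, 3, 5)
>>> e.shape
(2, 29)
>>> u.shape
(5,)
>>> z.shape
(5, 2, 2)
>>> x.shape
(29, 3)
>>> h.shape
(3,)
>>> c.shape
(37,)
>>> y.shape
(3, 5)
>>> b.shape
(3,)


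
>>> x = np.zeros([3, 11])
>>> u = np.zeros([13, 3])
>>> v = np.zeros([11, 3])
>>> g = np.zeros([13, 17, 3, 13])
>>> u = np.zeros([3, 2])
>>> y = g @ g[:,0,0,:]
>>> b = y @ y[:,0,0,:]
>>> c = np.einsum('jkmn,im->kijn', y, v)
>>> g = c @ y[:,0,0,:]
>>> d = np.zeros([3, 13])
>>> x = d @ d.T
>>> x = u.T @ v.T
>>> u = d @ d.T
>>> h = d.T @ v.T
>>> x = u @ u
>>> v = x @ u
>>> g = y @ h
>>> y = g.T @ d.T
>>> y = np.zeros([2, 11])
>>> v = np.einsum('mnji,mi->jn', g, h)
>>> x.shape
(3, 3)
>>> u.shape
(3, 3)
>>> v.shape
(3, 17)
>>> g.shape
(13, 17, 3, 11)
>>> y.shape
(2, 11)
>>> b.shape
(13, 17, 3, 13)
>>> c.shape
(17, 11, 13, 13)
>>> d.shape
(3, 13)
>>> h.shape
(13, 11)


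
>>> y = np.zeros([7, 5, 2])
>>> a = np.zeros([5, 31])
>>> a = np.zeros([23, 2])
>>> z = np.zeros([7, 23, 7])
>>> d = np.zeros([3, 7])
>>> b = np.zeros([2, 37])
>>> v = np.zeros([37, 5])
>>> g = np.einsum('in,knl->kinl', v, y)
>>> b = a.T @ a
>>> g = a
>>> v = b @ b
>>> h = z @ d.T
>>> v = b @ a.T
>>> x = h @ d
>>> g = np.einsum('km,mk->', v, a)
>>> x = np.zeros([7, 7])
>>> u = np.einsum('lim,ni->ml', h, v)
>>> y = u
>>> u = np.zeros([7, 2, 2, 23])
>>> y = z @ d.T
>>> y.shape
(7, 23, 3)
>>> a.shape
(23, 2)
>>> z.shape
(7, 23, 7)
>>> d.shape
(3, 7)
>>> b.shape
(2, 2)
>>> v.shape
(2, 23)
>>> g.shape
()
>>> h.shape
(7, 23, 3)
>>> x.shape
(7, 7)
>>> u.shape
(7, 2, 2, 23)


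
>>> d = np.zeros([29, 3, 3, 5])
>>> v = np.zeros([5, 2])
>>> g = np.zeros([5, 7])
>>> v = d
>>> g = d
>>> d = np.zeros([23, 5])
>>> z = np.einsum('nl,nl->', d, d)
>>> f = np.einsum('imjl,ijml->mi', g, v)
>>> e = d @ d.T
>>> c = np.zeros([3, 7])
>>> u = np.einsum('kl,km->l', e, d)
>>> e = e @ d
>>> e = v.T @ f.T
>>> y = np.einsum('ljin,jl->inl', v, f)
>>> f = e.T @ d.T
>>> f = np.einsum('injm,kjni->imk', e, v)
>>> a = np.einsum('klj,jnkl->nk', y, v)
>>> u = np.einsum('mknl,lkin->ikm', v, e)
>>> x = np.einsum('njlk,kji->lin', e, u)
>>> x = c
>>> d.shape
(23, 5)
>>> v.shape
(29, 3, 3, 5)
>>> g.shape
(29, 3, 3, 5)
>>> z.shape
()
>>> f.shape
(5, 3, 29)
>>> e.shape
(5, 3, 3, 3)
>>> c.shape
(3, 7)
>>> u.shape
(3, 3, 29)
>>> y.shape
(3, 5, 29)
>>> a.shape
(3, 3)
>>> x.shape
(3, 7)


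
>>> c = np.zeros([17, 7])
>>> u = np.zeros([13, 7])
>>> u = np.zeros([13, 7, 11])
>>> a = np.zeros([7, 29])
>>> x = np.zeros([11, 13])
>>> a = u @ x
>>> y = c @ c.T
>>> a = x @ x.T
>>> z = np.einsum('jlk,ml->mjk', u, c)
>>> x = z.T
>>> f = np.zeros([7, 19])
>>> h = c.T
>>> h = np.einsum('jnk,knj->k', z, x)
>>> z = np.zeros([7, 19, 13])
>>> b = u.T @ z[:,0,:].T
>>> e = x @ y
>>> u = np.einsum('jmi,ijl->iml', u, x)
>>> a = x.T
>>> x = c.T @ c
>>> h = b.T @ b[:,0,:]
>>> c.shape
(17, 7)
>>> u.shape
(11, 7, 17)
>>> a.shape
(17, 13, 11)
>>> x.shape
(7, 7)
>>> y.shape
(17, 17)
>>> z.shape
(7, 19, 13)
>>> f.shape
(7, 19)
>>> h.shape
(7, 7, 7)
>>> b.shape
(11, 7, 7)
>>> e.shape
(11, 13, 17)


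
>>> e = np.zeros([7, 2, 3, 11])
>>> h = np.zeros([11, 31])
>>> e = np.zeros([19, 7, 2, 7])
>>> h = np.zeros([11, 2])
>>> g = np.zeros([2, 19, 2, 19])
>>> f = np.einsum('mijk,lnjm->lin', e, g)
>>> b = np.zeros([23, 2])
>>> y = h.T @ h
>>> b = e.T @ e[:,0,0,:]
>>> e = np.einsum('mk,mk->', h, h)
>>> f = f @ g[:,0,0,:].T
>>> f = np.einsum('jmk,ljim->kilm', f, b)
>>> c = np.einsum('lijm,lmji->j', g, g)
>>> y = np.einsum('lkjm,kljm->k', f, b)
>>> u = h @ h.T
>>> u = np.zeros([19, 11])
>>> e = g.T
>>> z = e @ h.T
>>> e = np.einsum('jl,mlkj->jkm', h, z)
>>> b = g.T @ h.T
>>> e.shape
(11, 19, 19)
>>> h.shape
(11, 2)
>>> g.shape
(2, 19, 2, 19)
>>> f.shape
(2, 7, 7, 7)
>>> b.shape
(19, 2, 19, 11)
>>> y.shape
(7,)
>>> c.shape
(2,)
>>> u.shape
(19, 11)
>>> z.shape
(19, 2, 19, 11)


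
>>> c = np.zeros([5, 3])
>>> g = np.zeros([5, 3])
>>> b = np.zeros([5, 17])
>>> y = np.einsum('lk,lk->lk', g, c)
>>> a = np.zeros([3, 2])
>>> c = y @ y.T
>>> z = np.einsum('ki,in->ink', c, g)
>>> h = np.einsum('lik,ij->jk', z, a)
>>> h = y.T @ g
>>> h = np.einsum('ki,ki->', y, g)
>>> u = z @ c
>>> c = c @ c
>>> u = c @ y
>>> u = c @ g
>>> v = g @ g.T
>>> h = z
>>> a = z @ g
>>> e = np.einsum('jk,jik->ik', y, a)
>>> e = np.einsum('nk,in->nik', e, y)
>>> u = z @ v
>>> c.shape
(5, 5)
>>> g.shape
(5, 3)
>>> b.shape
(5, 17)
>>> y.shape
(5, 3)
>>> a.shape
(5, 3, 3)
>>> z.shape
(5, 3, 5)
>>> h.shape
(5, 3, 5)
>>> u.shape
(5, 3, 5)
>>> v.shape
(5, 5)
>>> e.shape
(3, 5, 3)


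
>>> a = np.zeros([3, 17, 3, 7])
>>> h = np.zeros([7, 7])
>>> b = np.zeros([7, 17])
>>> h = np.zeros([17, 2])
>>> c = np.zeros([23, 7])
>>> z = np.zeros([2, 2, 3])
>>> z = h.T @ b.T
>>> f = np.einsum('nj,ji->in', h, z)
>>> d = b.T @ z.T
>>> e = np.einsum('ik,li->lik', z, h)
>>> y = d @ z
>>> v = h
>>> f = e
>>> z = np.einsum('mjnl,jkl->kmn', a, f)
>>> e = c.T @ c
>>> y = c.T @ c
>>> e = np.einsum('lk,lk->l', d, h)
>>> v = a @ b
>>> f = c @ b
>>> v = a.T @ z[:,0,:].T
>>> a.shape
(3, 17, 3, 7)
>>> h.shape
(17, 2)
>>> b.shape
(7, 17)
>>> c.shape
(23, 7)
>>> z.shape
(2, 3, 3)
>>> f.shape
(23, 17)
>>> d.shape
(17, 2)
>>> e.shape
(17,)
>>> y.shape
(7, 7)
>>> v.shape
(7, 3, 17, 2)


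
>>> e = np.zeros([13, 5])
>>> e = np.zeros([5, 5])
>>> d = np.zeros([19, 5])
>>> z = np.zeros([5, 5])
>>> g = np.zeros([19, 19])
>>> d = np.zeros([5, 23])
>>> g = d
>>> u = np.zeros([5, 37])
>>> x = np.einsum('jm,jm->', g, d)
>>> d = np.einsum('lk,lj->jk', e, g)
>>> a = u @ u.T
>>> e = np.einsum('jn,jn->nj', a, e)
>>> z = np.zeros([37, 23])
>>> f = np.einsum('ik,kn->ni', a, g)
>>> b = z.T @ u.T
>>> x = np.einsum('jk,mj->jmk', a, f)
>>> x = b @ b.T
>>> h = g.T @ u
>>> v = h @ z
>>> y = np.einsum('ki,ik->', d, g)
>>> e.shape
(5, 5)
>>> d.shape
(23, 5)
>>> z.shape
(37, 23)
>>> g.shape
(5, 23)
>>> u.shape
(5, 37)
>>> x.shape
(23, 23)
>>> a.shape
(5, 5)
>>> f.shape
(23, 5)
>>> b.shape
(23, 5)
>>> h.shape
(23, 37)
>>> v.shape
(23, 23)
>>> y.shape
()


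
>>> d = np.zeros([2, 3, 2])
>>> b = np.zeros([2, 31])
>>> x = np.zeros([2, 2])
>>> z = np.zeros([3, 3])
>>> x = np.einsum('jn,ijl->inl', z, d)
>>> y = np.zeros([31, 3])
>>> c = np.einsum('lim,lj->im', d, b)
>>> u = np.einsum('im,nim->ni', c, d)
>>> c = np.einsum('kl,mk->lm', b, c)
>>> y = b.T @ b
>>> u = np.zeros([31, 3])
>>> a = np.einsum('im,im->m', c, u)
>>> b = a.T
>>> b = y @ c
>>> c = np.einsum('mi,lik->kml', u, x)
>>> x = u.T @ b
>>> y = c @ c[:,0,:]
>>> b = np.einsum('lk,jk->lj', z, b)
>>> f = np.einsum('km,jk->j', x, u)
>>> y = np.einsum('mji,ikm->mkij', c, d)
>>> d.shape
(2, 3, 2)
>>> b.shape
(3, 31)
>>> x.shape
(3, 3)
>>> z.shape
(3, 3)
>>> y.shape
(2, 3, 2, 31)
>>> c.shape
(2, 31, 2)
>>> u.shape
(31, 3)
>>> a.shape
(3,)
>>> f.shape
(31,)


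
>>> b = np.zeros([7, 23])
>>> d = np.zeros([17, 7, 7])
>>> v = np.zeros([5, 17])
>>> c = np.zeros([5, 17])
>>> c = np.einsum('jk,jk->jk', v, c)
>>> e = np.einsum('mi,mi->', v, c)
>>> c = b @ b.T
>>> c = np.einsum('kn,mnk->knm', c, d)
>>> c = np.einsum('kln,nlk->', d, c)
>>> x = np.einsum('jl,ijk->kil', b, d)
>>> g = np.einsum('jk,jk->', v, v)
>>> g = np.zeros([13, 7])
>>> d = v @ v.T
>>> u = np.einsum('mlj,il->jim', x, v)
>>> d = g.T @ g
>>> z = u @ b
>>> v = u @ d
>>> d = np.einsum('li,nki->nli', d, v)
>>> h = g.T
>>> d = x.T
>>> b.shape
(7, 23)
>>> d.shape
(23, 17, 7)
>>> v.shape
(23, 5, 7)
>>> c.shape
()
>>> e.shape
()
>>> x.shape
(7, 17, 23)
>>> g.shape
(13, 7)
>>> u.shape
(23, 5, 7)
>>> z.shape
(23, 5, 23)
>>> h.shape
(7, 13)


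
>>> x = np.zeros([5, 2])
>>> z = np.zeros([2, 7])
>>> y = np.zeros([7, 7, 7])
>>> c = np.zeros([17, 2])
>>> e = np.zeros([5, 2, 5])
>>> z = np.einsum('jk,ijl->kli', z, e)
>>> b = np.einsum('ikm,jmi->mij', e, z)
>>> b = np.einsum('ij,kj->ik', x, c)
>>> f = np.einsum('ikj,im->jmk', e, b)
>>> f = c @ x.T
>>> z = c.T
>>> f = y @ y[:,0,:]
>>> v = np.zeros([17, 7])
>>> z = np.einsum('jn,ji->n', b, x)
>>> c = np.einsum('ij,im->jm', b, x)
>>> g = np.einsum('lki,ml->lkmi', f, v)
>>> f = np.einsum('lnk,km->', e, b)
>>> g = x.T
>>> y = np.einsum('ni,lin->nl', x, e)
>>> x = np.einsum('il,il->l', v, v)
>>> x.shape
(7,)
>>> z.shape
(17,)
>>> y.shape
(5, 5)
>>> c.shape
(17, 2)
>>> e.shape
(5, 2, 5)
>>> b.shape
(5, 17)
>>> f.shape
()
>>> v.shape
(17, 7)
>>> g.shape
(2, 5)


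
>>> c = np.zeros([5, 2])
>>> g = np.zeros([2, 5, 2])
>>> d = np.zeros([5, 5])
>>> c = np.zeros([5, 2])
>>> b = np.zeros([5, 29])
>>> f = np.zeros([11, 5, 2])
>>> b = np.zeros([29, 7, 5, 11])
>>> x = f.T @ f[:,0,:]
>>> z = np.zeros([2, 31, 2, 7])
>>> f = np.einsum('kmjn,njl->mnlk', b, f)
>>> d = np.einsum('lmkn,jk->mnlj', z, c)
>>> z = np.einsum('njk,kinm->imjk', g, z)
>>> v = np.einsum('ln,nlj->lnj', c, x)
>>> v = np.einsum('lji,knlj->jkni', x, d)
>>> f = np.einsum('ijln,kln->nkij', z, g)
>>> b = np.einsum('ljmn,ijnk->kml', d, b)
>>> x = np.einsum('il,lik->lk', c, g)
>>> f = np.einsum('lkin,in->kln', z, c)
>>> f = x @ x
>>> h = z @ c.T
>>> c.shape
(5, 2)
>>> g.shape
(2, 5, 2)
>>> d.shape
(31, 7, 2, 5)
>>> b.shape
(11, 2, 31)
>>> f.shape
(2, 2)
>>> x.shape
(2, 2)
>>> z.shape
(31, 7, 5, 2)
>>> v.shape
(5, 31, 7, 2)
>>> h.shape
(31, 7, 5, 5)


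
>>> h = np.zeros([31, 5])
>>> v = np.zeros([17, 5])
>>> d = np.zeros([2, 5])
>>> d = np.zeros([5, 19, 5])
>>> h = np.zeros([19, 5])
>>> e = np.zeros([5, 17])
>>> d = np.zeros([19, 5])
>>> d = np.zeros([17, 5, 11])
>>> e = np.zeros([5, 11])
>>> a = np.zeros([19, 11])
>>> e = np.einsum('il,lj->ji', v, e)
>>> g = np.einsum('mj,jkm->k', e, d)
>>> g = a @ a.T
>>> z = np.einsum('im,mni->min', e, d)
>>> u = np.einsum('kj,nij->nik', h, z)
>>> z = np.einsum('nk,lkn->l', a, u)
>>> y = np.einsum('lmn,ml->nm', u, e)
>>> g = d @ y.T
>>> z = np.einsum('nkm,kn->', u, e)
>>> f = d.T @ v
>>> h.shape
(19, 5)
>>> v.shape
(17, 5)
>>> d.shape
(17, 5, 11)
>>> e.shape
(11, 17)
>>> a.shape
(19, 11)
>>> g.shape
(17, 5, 19)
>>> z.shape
()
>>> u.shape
(17, 11, 19)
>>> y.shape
(19, 11)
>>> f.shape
(11, 5, 5)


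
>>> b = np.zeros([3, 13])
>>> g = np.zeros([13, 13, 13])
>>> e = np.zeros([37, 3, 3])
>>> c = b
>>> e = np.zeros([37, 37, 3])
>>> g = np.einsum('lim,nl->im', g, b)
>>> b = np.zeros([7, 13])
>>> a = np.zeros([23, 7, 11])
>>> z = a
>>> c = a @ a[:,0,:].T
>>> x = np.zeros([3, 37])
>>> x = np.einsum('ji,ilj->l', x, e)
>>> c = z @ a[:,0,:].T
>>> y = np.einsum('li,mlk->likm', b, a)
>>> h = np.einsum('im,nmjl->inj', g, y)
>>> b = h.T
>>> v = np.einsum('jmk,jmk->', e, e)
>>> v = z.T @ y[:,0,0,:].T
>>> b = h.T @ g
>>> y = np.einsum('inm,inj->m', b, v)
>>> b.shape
(11, 7, 13)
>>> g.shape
(13, 13)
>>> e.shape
(37, 37, 3)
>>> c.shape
(23, 7, 23)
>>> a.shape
(23, 7, 11)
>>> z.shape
(23, 7, 11)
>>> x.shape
(37,)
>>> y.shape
(13,)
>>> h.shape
(13, 7, 11)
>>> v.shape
(11, 7, 7)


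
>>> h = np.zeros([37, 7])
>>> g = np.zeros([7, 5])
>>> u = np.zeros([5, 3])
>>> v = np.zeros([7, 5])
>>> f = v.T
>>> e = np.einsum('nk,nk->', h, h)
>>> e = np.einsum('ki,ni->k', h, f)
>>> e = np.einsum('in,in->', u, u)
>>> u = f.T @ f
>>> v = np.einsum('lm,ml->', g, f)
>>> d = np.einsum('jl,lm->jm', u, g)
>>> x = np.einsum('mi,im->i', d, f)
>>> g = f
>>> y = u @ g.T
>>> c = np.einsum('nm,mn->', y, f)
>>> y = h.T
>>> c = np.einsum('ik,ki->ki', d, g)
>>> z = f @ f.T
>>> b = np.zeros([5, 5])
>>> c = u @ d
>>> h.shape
(37, 7)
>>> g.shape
(5, 7)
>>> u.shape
(7, 7)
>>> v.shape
()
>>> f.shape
(5, 7)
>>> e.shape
()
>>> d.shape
(7, 5)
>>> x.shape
(5,)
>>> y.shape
(7, 37)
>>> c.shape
(7, 5)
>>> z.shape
(5, 5)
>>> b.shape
(5, 5)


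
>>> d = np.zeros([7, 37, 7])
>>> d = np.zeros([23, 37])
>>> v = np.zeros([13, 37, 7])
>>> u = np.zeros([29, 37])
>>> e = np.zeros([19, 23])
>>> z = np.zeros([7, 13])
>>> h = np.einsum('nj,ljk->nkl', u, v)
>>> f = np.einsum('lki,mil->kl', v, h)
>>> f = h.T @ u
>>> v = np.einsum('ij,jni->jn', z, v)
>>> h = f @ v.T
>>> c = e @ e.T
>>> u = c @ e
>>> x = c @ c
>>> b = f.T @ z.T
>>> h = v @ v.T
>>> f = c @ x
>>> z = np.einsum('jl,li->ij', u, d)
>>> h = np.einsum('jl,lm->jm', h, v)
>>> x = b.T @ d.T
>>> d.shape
(23, 37)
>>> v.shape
(13, 37)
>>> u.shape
(19, 23)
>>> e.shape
(19, 23)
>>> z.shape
(37, 19)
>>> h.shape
(13, 37)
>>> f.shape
(19, 19)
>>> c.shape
(19, 19)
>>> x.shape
(7, 7, 23)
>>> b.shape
(37, 7, 7)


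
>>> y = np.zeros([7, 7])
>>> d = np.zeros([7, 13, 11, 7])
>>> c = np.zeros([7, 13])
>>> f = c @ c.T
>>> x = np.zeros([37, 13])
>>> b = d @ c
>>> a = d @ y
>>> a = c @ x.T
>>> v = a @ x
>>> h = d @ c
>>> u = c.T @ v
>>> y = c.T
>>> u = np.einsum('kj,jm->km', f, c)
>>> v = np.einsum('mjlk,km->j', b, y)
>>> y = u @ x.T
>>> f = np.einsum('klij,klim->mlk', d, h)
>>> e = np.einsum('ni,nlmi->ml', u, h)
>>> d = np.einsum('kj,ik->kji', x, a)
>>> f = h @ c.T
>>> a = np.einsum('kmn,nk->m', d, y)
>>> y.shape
(7, 37)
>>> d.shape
(37, 13, 7)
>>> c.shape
(7, 13)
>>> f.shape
(7, 13, 11, 7)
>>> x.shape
(37, 13)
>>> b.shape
(7, 13, 11, 13)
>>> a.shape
(13,)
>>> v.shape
(13,)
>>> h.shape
(7, 13, 11, 13)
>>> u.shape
(7, 13)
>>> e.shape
(11, 13)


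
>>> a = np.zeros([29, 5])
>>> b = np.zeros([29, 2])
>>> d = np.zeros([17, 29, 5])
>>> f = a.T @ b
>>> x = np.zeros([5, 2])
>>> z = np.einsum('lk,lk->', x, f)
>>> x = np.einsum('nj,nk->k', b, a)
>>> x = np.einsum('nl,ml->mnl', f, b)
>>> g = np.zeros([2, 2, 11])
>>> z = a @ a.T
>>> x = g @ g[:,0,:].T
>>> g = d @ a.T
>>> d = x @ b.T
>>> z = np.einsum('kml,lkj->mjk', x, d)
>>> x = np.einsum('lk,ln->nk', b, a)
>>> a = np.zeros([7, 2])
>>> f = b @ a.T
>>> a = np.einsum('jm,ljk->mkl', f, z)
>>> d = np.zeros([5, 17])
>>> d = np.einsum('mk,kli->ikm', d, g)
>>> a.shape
(7, 2, 2)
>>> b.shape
(29, 2)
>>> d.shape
(29, 17, 5)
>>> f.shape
(29, 7)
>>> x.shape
(5, 2)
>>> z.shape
(2, 29, 2)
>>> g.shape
(17, 29, 29)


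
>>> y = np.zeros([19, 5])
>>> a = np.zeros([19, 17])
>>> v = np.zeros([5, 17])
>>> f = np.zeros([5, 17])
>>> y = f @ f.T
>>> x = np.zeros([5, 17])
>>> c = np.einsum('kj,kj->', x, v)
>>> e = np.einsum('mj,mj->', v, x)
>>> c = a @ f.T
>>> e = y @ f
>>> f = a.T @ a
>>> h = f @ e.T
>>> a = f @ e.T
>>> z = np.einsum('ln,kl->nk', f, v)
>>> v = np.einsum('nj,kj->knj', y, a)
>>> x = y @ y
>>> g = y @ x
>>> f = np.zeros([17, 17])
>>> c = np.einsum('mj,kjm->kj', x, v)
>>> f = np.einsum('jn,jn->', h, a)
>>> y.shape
(5, 5)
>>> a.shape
(17, 5)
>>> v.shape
(17, 5, 5)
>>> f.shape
()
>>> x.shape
(5, 5)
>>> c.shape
(17, 5)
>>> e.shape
(5, 17)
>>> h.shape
(17, 5)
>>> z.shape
(17, 5)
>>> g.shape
(5, 5)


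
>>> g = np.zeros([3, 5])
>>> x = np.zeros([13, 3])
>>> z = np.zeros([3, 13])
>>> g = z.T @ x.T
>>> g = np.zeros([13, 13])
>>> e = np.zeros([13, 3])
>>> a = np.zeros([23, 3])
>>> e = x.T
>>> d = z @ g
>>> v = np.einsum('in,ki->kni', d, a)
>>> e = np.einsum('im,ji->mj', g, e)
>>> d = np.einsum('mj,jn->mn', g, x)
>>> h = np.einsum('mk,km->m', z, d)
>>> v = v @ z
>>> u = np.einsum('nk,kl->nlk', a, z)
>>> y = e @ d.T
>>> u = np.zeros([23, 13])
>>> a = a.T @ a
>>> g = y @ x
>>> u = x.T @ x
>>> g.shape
(13, 3)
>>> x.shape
(13, 3)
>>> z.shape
(3, 13)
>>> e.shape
(13, 3)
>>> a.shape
(3, 3)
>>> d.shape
(13, 3)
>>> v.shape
(23, 13, 13)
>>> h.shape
(3,)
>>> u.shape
(3, 3)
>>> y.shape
(13, 13)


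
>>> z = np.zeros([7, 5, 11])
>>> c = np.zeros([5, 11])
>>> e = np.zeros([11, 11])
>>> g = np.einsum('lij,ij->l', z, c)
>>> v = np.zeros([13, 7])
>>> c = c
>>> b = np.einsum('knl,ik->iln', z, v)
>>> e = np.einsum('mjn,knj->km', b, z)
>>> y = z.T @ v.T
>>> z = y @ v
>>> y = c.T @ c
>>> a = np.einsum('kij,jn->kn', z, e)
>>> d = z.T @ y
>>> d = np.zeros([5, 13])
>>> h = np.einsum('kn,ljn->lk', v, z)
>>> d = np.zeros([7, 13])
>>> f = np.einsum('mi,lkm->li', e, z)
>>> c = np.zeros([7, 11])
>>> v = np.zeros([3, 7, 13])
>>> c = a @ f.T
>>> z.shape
(11, 5, 7)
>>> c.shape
(11, 11)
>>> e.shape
(7, 13)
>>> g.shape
(7,)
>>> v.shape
(3, 7, 13)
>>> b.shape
(13, 11, 5)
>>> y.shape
(11, 11)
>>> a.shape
(11, 13)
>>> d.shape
(7, 13)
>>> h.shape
(11, 13)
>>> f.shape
(11, 13)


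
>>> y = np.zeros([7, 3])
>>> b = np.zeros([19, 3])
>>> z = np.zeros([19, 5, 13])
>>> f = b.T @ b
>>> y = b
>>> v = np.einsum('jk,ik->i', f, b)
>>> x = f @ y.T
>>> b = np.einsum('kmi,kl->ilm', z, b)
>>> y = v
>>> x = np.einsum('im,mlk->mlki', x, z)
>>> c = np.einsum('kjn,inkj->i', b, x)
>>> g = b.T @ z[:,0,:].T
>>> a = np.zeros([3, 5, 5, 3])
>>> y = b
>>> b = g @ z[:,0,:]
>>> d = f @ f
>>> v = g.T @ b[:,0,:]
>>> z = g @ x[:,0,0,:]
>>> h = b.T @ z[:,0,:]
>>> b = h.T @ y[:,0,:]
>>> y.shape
(13, 3, 5)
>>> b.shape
(3, 3, 5)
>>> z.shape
(5, 3, 3)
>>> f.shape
(3, 3)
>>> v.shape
(19, 3, 13)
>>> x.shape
(19, 5, 13, 3)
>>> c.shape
(19,)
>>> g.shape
(5, 3, 19)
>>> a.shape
(3, 5, 5, 3)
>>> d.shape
(3, 3)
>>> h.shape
(13, 3, 3)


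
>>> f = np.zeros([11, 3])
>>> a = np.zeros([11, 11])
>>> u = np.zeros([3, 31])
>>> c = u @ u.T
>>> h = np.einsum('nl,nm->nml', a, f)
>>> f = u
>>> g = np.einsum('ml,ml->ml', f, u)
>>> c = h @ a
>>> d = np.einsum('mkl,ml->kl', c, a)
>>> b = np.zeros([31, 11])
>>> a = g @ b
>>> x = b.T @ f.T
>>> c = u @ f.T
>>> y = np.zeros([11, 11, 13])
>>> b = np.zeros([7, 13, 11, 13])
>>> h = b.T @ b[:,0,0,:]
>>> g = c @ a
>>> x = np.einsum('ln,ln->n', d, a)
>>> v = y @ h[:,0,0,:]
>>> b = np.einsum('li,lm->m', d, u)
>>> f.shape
(3, 31)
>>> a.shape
(3, 11)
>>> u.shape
(3, 31)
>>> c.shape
(3, 3)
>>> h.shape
(13, 11, 13, 13)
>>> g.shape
(3, 11)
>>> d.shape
(3, 11)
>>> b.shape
(31,)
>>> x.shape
(11,)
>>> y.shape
(11, 11, 13)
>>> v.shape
(11, 11, 13)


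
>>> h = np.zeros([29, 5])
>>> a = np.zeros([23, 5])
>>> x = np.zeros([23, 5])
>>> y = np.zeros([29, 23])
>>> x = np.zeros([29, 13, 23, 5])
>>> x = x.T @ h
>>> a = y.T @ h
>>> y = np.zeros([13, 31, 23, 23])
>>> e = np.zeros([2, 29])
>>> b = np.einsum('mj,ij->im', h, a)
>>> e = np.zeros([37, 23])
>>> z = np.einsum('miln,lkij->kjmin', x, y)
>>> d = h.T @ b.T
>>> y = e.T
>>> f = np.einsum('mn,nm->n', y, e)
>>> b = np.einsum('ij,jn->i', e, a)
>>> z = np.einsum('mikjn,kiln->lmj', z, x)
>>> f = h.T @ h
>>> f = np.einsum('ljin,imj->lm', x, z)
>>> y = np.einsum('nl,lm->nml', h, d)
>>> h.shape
(29, 5)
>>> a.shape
(23, 5)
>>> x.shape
(5, 23, 13, 5)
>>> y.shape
(29, 23, 5)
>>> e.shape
(37, 23)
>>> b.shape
(37,)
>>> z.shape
(13, 31, 23)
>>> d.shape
(5, 23)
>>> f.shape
(5, 31)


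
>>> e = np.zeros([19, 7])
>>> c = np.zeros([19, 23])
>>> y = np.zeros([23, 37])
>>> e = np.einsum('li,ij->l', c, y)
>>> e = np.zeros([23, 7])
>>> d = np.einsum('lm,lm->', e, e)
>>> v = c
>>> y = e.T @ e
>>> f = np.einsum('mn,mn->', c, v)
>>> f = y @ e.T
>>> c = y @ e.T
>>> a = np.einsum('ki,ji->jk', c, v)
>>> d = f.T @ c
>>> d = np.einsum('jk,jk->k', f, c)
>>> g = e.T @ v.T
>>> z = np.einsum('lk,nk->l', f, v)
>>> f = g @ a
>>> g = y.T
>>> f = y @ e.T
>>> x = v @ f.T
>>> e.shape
(23, 7)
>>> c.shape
(7, 23)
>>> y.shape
(7, 7)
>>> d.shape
(23,)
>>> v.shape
(19, 23)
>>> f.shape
(7, 23)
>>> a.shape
(19, 7)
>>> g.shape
(7, 7)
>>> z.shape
(7,)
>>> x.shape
(19, 7)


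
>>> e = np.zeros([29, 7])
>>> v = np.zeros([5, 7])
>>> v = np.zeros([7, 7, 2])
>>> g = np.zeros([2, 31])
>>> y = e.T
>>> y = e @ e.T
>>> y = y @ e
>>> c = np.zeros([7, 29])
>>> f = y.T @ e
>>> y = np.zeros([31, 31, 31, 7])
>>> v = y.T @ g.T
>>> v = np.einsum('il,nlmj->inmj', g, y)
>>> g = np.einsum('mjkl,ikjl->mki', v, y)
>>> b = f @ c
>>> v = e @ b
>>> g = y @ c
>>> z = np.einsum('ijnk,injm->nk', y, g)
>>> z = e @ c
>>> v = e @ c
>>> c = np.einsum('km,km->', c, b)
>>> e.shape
(29, 7)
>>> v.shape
(29, 29)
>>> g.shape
(31, 31, 31, 29)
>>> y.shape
(31, 31, 31, 7)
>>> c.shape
()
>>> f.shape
(7, 7)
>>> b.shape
(7, 29)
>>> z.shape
(29, 29)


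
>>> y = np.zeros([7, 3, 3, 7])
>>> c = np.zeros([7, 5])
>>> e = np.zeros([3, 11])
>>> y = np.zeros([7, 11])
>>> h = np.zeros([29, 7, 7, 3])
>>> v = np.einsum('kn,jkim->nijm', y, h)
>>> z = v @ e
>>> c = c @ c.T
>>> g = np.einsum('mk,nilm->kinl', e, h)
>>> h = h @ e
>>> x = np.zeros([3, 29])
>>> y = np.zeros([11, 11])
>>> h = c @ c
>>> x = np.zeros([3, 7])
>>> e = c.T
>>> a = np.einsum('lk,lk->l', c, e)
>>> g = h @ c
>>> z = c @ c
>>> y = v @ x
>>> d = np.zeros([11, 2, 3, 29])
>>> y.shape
(11, 7, 29, 7)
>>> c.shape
(7, 7)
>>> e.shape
(7, 7)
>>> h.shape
(7, 7)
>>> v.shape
(11, 7, 29, 3)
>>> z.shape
(7, 7)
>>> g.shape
(7, 7)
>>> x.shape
(3, 7)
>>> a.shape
(7,)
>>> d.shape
(11, 2, 3, 29)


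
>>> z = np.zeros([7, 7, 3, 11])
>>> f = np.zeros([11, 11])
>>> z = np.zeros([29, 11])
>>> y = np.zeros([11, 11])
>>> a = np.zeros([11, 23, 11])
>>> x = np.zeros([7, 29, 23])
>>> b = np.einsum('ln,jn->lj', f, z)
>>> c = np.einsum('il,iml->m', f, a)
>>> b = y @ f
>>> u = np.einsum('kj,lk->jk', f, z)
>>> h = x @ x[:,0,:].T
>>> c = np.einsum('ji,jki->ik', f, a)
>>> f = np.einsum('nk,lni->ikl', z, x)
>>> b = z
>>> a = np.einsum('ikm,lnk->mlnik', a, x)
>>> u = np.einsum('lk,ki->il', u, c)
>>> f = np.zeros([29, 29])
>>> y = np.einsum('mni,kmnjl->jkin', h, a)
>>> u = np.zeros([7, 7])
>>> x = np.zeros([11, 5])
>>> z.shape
(29, 11)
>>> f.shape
(29, 29)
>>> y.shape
(11, 11, 7, 29)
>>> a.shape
(11, 7, 29, 11, 23)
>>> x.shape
(11, 5)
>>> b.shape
(29, 11)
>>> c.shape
(11, 23)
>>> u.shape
(7, 7)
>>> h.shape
(7, 29, 7)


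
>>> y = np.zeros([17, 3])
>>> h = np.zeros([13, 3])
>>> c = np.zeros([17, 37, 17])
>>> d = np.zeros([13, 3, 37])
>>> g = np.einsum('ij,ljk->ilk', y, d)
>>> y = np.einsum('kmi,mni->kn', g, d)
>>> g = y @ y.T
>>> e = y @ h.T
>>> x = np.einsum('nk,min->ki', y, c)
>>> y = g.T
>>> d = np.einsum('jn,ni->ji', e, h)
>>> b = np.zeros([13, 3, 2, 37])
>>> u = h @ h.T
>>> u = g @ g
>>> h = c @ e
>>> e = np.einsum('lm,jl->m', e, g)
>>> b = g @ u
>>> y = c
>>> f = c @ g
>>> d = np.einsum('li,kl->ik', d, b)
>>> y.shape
(17, 37, 17)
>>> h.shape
(17, 37, 13)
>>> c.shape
(17, 37, 17)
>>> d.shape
(3, 17)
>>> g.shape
(17, 17)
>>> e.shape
(13,)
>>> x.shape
(3, 37)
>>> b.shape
(17, 17)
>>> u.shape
(17, 17)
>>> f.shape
(17, 37, 17)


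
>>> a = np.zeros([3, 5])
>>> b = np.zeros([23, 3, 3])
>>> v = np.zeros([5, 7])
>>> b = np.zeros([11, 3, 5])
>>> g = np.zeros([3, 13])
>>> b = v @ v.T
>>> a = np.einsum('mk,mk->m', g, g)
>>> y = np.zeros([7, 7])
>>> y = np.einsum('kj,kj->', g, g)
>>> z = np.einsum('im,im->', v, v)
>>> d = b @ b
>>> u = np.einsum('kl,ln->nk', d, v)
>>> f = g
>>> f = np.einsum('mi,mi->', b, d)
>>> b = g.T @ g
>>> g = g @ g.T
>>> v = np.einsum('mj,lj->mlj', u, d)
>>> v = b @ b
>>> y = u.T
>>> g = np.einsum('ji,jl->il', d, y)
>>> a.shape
(3,)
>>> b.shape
(13, 13)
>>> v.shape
(13, 13)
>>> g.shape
(5, 7)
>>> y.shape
(5, 7)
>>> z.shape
()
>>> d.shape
(5, 5)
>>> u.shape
(7, 5)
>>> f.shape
()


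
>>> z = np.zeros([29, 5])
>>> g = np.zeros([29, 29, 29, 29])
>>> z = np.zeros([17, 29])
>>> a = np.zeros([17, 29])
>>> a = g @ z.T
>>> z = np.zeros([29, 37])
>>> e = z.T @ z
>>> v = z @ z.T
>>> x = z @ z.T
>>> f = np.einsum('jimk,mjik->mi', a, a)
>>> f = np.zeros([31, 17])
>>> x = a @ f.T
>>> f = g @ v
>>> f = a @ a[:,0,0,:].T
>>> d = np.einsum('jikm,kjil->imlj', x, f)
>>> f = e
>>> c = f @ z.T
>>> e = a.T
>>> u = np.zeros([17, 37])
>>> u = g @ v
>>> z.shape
(29, 37)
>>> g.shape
(29, 29, 29, 29)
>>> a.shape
(29, 29, 29, 17)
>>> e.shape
(17, 29, 29, 29)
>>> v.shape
(29, 29)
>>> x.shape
(29, 29, 29, 31)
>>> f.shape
(37, 37)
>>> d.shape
(29, 31, 29, 29)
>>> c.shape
(37, 29)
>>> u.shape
(29, 29, 29, 29)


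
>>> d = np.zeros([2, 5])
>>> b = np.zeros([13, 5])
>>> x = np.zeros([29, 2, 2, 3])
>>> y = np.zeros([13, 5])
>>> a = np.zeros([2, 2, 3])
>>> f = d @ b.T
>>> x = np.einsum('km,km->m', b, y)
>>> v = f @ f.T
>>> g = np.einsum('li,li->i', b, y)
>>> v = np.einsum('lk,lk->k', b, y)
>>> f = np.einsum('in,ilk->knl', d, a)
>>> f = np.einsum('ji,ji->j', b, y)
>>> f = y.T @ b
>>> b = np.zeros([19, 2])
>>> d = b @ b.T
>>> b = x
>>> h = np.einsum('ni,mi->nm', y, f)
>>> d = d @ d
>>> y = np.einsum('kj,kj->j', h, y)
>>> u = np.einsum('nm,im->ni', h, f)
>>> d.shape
(19, 19)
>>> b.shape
(5,)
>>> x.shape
(5,)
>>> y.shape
(5,)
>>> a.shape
(2, 2, 3)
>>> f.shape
(5, 5)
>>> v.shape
(5,)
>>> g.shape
(5,)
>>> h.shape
(13, 5)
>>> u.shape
(13, 5)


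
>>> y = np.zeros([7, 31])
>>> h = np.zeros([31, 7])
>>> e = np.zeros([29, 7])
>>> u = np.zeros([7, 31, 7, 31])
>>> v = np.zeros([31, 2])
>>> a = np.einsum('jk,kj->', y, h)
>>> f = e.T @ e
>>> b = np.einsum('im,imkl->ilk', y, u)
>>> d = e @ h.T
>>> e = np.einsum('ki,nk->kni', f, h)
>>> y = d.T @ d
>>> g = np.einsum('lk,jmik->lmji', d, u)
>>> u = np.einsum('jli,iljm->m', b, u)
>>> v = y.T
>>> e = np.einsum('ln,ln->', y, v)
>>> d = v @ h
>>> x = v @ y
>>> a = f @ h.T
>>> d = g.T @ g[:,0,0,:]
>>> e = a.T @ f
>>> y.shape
(31, 31)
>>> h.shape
(31, 7)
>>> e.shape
(31, 7)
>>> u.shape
(31,)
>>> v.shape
(31, 31)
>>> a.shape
(7, 31)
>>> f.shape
(7, 7)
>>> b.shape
(7, 31, 7)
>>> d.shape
(7, 7, 31, 7)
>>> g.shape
(29, 31, 7, 7)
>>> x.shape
(31, 31)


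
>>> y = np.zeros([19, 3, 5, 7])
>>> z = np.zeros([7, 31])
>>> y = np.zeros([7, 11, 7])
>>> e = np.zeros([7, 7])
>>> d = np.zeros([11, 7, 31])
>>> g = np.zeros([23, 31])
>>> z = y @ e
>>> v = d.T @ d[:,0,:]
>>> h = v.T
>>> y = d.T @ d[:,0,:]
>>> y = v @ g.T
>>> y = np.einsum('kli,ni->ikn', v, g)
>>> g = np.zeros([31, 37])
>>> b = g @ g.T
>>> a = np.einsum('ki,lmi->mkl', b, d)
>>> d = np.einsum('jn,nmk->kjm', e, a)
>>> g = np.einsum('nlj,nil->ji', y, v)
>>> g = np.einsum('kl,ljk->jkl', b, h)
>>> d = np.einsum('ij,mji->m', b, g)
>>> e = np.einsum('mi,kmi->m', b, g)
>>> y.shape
(31, 31, 23)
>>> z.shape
(7, 11, 7)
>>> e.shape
(31,)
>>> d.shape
(7,)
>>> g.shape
(7, 31, 31)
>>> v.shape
(31, 7, 31)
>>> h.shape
(31, 7, 31)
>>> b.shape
(31, 31)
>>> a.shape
(7, 31, 11)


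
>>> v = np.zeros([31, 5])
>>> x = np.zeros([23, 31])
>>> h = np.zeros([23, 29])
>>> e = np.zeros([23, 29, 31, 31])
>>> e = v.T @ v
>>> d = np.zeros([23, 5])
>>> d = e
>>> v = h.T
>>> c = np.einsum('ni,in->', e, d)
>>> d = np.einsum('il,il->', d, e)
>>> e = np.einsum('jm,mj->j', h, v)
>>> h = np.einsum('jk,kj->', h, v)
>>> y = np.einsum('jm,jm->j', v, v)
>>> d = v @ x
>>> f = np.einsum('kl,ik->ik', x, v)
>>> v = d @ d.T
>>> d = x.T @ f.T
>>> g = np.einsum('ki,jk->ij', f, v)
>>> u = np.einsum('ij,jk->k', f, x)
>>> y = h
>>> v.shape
(29, 29)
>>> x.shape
(23, 31)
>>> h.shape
()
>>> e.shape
(23,)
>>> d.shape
(31, 29)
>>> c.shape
()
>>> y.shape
()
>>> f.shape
(29, 23)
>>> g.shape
(23, 29)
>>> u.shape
(31,)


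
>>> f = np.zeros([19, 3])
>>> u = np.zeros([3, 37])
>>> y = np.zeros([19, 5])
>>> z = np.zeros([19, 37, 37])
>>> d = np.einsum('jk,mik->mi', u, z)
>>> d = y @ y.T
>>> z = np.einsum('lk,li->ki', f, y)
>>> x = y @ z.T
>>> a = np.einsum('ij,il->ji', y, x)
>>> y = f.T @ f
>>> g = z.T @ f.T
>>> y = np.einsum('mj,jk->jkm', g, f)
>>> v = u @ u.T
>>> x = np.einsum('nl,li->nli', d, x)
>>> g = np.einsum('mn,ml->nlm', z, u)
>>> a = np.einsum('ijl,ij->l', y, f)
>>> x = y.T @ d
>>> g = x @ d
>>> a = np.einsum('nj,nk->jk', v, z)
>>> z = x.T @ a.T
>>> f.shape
(19, 3)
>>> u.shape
(3, 37)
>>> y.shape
(19, 3, 5)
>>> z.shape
(19, 3, 3)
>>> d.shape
(19, 19)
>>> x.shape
(5, 3, 19)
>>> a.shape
(3, 5)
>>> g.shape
(5, 3, 19)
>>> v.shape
(3, 3)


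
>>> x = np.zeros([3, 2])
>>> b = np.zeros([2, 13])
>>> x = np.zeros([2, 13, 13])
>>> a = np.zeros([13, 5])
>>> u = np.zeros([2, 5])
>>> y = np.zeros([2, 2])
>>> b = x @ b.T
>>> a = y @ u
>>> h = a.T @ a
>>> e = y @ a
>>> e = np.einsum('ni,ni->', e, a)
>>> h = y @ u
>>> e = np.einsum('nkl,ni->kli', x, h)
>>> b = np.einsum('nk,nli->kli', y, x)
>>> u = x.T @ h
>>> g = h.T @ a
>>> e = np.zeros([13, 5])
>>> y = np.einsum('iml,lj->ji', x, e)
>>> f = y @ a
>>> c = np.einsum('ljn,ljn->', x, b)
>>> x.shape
(2, 13, 13)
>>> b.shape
(2, 13, 13)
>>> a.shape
(2, 5)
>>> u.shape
(13, 13, 5)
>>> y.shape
(5, 2)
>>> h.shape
(2, 5)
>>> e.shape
(13, 5)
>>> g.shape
(5, 5)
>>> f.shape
(5, 5)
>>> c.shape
()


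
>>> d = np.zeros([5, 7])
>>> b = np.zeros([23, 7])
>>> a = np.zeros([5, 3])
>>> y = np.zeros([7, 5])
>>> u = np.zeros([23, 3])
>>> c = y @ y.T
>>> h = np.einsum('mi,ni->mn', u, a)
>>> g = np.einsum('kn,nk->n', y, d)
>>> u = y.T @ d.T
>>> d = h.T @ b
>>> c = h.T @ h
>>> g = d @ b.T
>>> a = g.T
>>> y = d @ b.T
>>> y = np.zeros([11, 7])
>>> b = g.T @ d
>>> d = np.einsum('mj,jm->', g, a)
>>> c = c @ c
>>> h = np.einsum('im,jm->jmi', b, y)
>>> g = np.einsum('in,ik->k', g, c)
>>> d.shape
()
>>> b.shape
(23, 7)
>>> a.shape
(23, 5)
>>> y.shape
(11, 7)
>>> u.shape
(5, 5)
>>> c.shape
(5, 5)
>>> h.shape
(11, 7, 23)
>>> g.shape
(5,)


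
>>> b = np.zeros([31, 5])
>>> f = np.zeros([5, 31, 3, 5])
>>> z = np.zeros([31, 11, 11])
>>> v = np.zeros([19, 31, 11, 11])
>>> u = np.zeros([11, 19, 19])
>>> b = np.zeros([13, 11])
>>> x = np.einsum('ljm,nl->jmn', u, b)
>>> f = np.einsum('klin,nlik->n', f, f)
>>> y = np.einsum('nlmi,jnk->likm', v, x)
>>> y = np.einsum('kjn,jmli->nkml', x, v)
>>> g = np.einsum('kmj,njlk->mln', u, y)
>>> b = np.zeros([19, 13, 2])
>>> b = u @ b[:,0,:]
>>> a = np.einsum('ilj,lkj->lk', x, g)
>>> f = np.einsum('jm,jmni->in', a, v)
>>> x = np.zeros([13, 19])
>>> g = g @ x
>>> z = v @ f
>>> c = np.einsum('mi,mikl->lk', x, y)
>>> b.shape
(11, 19, 2)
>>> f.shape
(11, 11)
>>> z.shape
(19, 31, 11, 11)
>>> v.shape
(19, 31, 11, 11)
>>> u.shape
(11, 19, 19)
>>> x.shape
(13, 19)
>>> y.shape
(13, 19, 31, 11)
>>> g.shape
(19, 31, 19)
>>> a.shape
(19, 31)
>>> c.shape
(11, 31)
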